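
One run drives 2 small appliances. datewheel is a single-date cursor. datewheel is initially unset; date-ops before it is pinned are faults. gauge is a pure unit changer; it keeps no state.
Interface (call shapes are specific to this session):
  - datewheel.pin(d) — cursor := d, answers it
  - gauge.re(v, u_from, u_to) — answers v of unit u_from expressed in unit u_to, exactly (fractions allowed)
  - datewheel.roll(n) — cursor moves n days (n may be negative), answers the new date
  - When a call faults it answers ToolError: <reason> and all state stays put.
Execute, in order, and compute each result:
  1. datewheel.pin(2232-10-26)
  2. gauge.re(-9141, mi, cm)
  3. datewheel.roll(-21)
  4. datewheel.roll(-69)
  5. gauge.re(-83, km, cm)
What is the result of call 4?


Answer: 2232-07-28

Derivation:
;; 1. datewheel.pin(d: 2232-10-26) -> 2232-10-26
;; 2. gauge.re(v: -9141, u_from: mi, u_to: cm) -> -7355506752/5
;; 3. datewheel.roll(n: -21) -> 2232-10-05
;; 4. datewheel.roll(n: -69) -> 2232-07-28
;; 5. gauge.re(v: -83, u_from: km, u_to: cm) -> -8300000


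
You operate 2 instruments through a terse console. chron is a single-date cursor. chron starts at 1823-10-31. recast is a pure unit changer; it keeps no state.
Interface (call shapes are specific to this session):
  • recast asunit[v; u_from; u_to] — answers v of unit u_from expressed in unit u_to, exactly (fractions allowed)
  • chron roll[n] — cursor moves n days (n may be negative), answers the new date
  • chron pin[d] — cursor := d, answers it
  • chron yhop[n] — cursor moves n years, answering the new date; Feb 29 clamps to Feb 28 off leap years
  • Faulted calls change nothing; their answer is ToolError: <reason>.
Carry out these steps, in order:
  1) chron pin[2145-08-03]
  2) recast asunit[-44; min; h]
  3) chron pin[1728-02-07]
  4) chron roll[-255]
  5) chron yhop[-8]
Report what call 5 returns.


;; 1. chron pin(d: 2145-08-03) -> 2145-08-03
;; 2. recast asunit(v: -44, u_from: min, u_to: h) -> -11/15
;; 3. chron pin(d: 1728-02-07) -> 1728-02-07
;; 4. chron roll(n: -255) -> 1727-05-28
;; 5. chron yhop(n: -8) -> 1719-05-28

Answer: 1719-05-28


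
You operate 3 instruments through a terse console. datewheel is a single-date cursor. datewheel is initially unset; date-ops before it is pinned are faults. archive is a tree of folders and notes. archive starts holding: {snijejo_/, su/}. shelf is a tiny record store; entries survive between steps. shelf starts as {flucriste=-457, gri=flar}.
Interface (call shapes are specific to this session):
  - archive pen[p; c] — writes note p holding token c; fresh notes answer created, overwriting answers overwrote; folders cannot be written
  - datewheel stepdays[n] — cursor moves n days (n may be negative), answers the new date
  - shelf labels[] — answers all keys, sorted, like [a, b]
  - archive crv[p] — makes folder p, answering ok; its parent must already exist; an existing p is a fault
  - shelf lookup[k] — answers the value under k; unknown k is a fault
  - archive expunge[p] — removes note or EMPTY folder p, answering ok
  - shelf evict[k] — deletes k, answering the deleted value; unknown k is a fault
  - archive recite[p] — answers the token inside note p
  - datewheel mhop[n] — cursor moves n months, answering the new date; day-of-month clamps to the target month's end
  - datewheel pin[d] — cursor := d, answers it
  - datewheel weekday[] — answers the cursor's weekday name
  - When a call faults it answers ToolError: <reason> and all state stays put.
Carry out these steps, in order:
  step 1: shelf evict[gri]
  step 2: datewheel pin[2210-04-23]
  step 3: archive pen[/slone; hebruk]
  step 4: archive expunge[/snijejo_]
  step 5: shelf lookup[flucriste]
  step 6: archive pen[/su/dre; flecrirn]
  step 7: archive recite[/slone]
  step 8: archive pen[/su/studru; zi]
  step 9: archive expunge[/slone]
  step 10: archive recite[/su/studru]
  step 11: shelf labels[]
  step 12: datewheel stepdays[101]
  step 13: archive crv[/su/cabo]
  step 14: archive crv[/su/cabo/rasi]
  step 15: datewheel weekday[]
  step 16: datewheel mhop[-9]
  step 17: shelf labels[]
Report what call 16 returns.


-> shelf evict(k='gri')
<- flar
-> datewheel pin(d='2210-04-23')
<- 2210-04-23
-> archive pen(p='/slone', c='hebruk')
<- created
-> archive expunge(p='/snijejo_')
<- ok
-> shelf lookup(k='flucriste')
<- -457
-> archive pen(p='/su/dre', c='flecrirn')
<- created
-> archive recite(p='/slone')
<- hebruk
-> archive pen(p='/su/studru', c='zi')
<- created
-> archive expunge(p='/slone')
<- ok
-> archive recite(p='/su/studru')
<- zi
-> shelf labels()
<- [flucriste]
-> datewheel stepdays(n='101')
<- 2210-08-02
-> archive crv(p='/su/cabo')
<- ok
-> archive crv(p='/su/cabo/rasi')
<- ok
-> datewheel weekday()
<- Thursday
-> datewheel mhop(n='-9')
<- 2209-11-02
-> shelf labels()
<- [flucriste]

Answer: 2209-11-02


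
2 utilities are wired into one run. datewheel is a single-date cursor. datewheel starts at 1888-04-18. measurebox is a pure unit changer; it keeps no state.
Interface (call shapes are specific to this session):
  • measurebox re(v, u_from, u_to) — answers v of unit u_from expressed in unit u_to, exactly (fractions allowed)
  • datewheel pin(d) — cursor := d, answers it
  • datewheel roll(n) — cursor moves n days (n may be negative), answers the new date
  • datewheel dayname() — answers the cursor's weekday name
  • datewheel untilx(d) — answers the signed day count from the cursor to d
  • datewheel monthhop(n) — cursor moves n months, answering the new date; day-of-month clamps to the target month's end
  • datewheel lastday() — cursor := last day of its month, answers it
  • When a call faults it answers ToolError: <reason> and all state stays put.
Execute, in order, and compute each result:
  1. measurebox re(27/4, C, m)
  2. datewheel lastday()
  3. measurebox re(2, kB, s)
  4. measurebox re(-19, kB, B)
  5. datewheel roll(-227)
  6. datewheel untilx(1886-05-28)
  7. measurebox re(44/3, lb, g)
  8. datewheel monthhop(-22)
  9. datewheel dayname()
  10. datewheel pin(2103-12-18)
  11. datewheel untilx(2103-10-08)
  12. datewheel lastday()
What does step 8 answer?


Do: measurebox re[27/4; C; m]
See: ToolError: incompatible units
Do: datewheel lastday[]
See: 1888-04-30
Do: measurebox re[2; kB; s]
See: ToolError: incompatible units
Do: measurebox re[-19; kB; B]
See: -19000
Do: datewheel roll[-227]
See: 1887-09-16
Do: datewheel untilx[1886-05-28]
See: -476
Do: measurebox re[44/3; lb; g]
See: 498951607/75000
Do: datewheel monthhop[-22]
See: 1885-11-16
Do: datewheel dayname[]
See: Monday
Do: datewheel pin[2103-12-18]
See: 2103-12-18
Do: datewheel untilx[2103-10-08]
See: -71
Do: datewheel lastday[]
See: 2103-12-31

Answer: 1885-11-16


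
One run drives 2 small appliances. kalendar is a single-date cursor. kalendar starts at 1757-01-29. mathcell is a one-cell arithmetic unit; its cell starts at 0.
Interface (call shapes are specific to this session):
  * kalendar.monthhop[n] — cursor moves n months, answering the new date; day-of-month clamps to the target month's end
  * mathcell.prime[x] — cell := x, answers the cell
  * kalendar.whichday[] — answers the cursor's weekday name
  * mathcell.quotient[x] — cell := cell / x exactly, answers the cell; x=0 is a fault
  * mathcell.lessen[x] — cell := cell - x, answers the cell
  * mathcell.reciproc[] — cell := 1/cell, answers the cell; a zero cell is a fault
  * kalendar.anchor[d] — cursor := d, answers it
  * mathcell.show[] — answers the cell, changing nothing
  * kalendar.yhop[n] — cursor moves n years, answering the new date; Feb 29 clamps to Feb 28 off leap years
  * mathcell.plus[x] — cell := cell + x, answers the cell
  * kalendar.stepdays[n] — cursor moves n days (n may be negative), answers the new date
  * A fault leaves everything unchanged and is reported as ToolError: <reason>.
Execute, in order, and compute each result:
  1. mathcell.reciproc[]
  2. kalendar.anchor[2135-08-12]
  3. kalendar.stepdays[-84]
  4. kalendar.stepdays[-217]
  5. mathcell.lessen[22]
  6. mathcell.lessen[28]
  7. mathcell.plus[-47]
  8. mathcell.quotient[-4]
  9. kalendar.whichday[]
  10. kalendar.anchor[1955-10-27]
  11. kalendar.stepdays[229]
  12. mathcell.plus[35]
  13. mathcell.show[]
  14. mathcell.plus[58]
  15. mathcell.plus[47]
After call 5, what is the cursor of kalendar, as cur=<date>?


Answer: cur=2134-10-15

Derivation:
I invoke mathcell.reciproc, → ToolError: reciprocal of zero.
I invoke kalendar.anchor passing d='2135-08-12', yielding 2135-08-12.
Invoking kalendar.stepdays passing n='-84', giving 2135-05-20.
Calling kalendar.stepdays passing n='-217', and see 2134-10-15.
Invoking mathcell.lessen passing x='22', giving -22.
Then mathcell.lessen passing x='28', and see -50.
I invoke mathcell.plus passing x='-47', yielding -97.
Calling mathcell.quotient passing x='-4': 97/4.
I call kalendar.whichday, — result: Friday.
Next I call kalendar.anchor passing d='1955-10-27', which returns 1955-10-27.
I try kalendar.stepdays passing n='229', and get 1956-06-12.
Then mathcell.plus passing x='35', and see 237/4.
I use mathcell.show(), → 237/4.
I use mathcell.plus passing x='58': 469/4.
I try mathcell.plus passing x='47', and see 657/4.


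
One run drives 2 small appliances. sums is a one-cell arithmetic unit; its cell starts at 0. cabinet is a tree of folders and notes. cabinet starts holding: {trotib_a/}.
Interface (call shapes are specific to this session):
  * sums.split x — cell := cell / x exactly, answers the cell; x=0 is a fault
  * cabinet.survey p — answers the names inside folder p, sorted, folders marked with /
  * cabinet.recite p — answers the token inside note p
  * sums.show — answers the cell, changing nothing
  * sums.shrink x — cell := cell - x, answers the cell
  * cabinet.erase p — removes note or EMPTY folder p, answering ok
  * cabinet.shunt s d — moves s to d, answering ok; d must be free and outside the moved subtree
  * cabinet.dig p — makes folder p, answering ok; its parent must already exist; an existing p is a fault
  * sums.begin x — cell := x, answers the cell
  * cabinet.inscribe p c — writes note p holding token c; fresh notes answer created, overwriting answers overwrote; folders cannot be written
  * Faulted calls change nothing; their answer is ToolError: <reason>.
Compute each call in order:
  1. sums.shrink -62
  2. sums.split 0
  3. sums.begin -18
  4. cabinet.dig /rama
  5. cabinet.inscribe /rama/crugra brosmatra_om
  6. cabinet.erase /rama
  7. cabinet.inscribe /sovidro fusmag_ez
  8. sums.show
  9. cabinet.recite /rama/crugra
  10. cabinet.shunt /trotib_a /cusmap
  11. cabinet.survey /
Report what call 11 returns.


Answer: [cusmap/, rama/, sovidro]

Derivation:
==> shrink(x: -62)
<== 62
==> split(x: 0)
<== ToolError: division by zero
==> begin(x: -18)
<== -18
==> dig(p: /rama)
<== ok
==> inscribe(p: /rama/crugra, c: brosmatra_om)
<== created
==> erase(p: /rama)
<== ToolError: not empty
==> inscribe(p: /sovidro, c: fusmag_ez)
<== created
==> show()
<== -18
==> recite(p: /rama/crugra)
<== brosmatra_om
==> shunt(s: /trotib_a, d: /cusmap)
<== ok
==> survey(p: /)
<== [cusmap/, rama/, sovidro]


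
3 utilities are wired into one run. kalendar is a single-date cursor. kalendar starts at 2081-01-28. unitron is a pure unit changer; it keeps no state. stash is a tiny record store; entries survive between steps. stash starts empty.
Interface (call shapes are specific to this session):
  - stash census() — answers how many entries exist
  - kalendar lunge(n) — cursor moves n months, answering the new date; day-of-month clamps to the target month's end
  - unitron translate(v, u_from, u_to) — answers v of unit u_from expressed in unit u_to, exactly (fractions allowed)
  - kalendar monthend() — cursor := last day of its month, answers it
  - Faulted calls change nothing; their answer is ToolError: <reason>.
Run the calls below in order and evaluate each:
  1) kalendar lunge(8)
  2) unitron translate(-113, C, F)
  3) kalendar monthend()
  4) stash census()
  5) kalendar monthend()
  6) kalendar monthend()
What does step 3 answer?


→ kalendar lunge(n='8')
← 2081-09-28
→ unitron translate(v='-113', u_from='C', u_to='F')
← -857/5
→ kalendar monthend()
← 2081-09-30
→ stash census()
← 0
→ kalendar monthend()
← 2081-09-30
→ kalendar monthend()
← 2081-09-30

Answer: 2081-09-30


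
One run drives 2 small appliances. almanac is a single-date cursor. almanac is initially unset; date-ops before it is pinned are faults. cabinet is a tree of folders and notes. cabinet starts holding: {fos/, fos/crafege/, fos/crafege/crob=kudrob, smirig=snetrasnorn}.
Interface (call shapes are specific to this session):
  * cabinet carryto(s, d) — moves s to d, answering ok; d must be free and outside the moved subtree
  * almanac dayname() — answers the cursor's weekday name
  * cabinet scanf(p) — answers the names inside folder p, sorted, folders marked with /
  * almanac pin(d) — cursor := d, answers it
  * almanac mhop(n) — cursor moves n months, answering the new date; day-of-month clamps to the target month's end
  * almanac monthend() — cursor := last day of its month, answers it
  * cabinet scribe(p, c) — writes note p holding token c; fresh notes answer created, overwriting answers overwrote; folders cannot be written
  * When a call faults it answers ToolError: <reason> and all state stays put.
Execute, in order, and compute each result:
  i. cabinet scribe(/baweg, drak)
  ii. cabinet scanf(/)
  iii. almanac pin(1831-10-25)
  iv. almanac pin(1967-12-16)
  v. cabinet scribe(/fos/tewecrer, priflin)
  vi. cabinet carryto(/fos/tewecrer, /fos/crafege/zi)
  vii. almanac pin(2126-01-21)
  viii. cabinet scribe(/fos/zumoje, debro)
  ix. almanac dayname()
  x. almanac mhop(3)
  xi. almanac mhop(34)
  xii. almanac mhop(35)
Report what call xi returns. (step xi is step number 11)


Then cabinet scribe(p→/baweg, c→drak): created.
I run cabinet scanf(p→/): [baweg, fos/, smirig].
I use almanac pin(d→1831-10-25), yielding 1831-10-25.
Then almanac pin(d→1967-12-16), and get 1967-12-16.
Calling cabinet scribe(p→/fos/tewecrer, c→priflin), giving created.
I invoke cabinet carryto(s→/fos/tewecrer, d→/fos/crafege/zi), — result: ok.
I use almanac pin(d→2126-01-21), and observe 2126-01-21.
I try cabinet scribe(p→/fos/zumoje, c→debro), and observe created.
I try almanac dayname(), yielding Monday.
I run almanac mhop(n→3), which returns 2126-04-21.
Calling almanac mhop(n→34), — result: 2129-02-21.
Then almanac mhop(n→35), giving 2132-01-21.

Answer: 2129-02-21


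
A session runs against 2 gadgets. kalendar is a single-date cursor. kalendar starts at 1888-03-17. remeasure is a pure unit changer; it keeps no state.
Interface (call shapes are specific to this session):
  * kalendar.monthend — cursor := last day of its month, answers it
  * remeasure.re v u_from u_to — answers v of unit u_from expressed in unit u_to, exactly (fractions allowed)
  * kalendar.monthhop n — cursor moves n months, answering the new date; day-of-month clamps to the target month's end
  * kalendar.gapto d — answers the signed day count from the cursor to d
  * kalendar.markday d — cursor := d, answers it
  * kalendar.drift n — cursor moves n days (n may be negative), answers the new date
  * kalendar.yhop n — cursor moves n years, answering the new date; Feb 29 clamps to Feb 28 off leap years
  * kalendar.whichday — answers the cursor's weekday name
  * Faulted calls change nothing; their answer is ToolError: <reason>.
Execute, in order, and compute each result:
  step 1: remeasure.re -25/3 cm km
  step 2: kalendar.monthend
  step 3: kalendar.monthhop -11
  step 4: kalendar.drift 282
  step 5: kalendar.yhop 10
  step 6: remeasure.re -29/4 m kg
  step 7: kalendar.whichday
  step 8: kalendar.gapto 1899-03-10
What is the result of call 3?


Answer: 1887-04-30

Derivation:
Calling remeasure.re on v→-25/3, u_from→cm, u_to→km: -1/12000.
I use kalendar.monthend, and see 1888-03-31.
Calling kalendar.monthhop on n→-11, giving 1887-04-30.
I call kalendar.drift on n→282, which returns 1888-02-06.
Now I run kalendar.yhop on n→10, and observe 1898-02-06.
Then remeasure.re on v→-29/4, u_from→m, u_to→kg, and see ToolError: incompatible units.
I run kalendar.whichday(), yielding Sunday.
Then kalendar.gapto on d→1899-03-10, and see 397.


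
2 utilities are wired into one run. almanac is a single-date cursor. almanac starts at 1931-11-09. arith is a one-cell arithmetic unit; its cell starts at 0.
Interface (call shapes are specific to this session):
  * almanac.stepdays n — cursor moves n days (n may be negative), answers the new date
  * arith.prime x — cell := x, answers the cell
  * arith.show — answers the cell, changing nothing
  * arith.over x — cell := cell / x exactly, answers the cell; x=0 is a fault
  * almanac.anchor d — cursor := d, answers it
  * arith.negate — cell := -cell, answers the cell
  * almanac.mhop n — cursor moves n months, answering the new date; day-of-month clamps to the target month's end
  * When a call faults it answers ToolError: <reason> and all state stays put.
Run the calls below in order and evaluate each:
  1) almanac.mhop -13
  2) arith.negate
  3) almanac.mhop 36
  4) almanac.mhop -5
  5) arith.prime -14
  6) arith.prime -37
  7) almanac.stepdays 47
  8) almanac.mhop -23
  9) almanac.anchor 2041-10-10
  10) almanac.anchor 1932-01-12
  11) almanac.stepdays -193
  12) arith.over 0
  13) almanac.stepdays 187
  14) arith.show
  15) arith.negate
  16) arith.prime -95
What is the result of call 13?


Answer: 1932-01-06

Derivation:
Act: almanac.mhop[n=-13]
Obs: 1930-10-09
Act: arith.negate[]
Obs: 0
Act: almanac.mhop[n=36]
Obs: 1933-10-09
Act: almanac.mhop[n=-5]
Obs: 1933-05-09
Act: arith.prime[x=-14]
Obs: -14
Act: arith.prime[x=-37]
Obs: -37
Act: almanac.stepdays[n=47]
Obs: 1933-06-25
Act: almanac.mhop[n=-23]
Obs: 1931-07-25
Act: almanac.anchor[d=2041-10-10]
Obs: 2041-10-10
Act: almanac.anchor[d=1932-01-12]
Obs: 1932-01-12
Act: almanac.stepdays[n=-193]
Obs: 1931-07-03
Act: arith.over[x=0]
Obs: ToolError: division by zero
Act: almanac.stepdays[n=187]
Obs: 1932-01-06
Act: arith.show[]
Obs: -37
Act: arith.negate[]
Obs: 37
Act: arith.prime[x=-95]
Obs: -95


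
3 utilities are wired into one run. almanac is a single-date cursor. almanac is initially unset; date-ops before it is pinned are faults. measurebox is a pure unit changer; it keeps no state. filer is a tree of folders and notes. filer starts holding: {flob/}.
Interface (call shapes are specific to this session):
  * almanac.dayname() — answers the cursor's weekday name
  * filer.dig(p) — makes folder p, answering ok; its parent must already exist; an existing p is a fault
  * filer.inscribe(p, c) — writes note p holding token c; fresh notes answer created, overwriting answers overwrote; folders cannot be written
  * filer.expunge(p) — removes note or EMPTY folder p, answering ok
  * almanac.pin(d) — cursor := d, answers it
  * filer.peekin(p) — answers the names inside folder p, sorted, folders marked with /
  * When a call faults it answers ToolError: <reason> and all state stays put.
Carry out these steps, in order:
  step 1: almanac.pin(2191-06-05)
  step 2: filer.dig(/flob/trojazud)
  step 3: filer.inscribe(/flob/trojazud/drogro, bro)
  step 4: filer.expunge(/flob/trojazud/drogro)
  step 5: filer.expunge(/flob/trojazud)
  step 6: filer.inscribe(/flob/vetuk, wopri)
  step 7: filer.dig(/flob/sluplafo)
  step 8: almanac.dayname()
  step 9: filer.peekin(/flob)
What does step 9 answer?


# 1. pin(d→2191-06-05) -> 2191-06-05
# 2. dig(p→/flob/trojazud) -> ok
# 3. inscribe(p→/flob/trojazud/drogro, c→bro) -> created
# 4. expunge(p→/flob/trojazud/drogro) -> ok
# 5. expunge(p→/flob/trojazud) -> ok
# 6. inscribe(p→/flob/vetuk, c→wopri) -> created
# 7. dig(p→/flob/sluplafo) -> ok
# 8. dayname() -> Sunday
# 9. peekin(p→/flob) -> [sluplafo/, vetuk]

Answer: [sluplafo/, vetuk]


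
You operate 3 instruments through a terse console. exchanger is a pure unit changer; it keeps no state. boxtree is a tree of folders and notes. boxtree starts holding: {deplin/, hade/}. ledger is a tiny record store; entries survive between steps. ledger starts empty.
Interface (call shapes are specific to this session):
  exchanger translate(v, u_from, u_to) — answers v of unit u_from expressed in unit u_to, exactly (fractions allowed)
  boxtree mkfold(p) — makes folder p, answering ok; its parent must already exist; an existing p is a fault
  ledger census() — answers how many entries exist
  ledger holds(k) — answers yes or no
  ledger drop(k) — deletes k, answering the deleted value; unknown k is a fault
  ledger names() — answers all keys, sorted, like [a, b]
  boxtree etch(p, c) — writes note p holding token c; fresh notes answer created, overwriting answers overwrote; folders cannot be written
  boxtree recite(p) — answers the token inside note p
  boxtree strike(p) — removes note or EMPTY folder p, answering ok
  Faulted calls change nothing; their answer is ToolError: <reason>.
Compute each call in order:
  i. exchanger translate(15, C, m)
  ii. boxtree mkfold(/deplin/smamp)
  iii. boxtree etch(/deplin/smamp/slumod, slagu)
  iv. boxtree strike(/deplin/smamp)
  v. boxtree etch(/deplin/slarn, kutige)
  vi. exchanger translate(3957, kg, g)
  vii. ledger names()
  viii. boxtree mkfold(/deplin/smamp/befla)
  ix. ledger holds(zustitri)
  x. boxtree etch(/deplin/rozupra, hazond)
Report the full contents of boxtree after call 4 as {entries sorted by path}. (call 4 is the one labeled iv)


Answer: {deplin/, deplin/smamp/, deplin/smamp/slumod=slagu, hade/}

Derivation:
→ exchanger translate(v='15', u_from='C', u_to='m')
← ToolError: incompatible units
→ boxtree mkfold(p='/deplin/smamp')
← ok
→ boxtree etch(p='/deplin/smamp/slumod', c='slagu')
← created
→ boxtree strike(p='/deplin/smamp')
← ToolError: not empty
→ boxtree etch(p='/deplin/slarn', c='kutige')
← created
→ exchanger translate(v='3957', u_from='kg', u_to='g')
← 3957000
→ ledger names()
← []
→ boxtree mkfold(p='/deplin/smamp/befla')
← ok
→ ledger holds(k='zustitri')
← no
→ boxtree etch(p='/deplin/rozupra', c='hazond')
← created


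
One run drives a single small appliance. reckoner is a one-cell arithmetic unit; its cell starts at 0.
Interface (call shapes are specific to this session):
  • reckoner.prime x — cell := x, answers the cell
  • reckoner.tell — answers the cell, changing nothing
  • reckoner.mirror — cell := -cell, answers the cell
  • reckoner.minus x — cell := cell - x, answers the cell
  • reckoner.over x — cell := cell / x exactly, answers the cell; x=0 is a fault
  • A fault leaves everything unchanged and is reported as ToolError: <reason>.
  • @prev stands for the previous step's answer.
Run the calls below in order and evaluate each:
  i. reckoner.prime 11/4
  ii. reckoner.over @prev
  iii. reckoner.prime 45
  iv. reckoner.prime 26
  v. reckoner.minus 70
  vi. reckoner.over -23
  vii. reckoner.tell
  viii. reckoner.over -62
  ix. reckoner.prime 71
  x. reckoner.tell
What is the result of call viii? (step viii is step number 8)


Answer: -22/713

Derivation:
I try reckoner.prime passing x→11/4, and get 11/4.
I try reckoner.over passing x→@prev, and observe 1.
I run reckoner.prime passing x→45: 45.
Invoking reckoner.prime passing x→26, — result: 26.
Calling reckoner.minus passing x→70, and see -44.
I use reckoner.over passing x→-23, and get 44/23.
Next I call reckoner.tell, and observe 44/23.
I call reckoner.over passing x→-62: -22/713.
I use reckoner.prime passing x→71, yielding 71.
I run reckoner.tell, giving 71.


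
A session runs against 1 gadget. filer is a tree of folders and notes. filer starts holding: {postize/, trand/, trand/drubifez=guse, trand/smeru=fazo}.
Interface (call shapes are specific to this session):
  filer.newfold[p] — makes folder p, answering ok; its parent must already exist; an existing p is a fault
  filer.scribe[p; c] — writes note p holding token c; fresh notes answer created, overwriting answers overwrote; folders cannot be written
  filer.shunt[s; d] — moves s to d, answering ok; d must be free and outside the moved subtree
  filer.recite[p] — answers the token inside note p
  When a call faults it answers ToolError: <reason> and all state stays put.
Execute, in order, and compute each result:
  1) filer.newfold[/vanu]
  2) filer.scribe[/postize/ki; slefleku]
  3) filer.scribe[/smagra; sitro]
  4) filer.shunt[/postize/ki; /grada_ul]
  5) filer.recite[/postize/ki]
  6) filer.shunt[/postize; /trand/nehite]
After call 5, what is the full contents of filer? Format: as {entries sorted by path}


Answer: {grada_ul=slefleku, postize/, smagra=sitro, trand/, trand/drubifez=guse, trand/smeru=fazo, vanu/}

Derivation:
-- 1. newfold(p='/vanu') -> ok
-- 2. scribe(p='/postize/ki', c='slefleku') -> created
-- 3. scribe(p='/smagra', c='sitro') -> created
-- 4. shunt(s='/postize/ki', d='/grada_ul') -> ok
-- 5. recite(p='/postize/ki') -> ToolError: not found
-- 6. shunt(s='/postize', d='/trand/nehite') -> ok


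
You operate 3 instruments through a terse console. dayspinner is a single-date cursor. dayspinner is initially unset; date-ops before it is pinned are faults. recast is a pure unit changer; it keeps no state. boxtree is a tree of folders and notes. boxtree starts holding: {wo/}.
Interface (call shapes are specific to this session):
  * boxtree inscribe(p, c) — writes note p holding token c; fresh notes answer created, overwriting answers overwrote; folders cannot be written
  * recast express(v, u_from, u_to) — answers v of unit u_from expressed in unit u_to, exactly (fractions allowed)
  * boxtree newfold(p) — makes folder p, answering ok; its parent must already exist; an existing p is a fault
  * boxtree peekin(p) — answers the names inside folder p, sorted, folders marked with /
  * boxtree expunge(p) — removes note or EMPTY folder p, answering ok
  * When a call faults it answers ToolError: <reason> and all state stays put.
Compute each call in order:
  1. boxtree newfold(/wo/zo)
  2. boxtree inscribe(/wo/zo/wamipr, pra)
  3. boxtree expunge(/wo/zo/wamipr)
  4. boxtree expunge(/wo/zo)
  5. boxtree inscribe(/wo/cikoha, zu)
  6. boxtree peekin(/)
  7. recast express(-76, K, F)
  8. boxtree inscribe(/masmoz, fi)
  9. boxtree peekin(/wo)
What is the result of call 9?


% boxtree newfold(/wo/zo) -> ok
% boxtree inscribe(/wo/zo/wamipr, pra) -> created
% boxtree expunge(/wo/zo/wamipr) -> ok
% boxtree expunge(/wo/zo) -> ok
% boxtree inscribe(/wo/cikoha, zu) -> created
% boxtree peekin(/) -> [wo/]
% recast express(-76, K, F) -> -59647/100
% boxtree inscribe(/masmoz, fi) -> created
% boxtree peekin(/wo) -> [cikoha]

Answer: [cikoha]


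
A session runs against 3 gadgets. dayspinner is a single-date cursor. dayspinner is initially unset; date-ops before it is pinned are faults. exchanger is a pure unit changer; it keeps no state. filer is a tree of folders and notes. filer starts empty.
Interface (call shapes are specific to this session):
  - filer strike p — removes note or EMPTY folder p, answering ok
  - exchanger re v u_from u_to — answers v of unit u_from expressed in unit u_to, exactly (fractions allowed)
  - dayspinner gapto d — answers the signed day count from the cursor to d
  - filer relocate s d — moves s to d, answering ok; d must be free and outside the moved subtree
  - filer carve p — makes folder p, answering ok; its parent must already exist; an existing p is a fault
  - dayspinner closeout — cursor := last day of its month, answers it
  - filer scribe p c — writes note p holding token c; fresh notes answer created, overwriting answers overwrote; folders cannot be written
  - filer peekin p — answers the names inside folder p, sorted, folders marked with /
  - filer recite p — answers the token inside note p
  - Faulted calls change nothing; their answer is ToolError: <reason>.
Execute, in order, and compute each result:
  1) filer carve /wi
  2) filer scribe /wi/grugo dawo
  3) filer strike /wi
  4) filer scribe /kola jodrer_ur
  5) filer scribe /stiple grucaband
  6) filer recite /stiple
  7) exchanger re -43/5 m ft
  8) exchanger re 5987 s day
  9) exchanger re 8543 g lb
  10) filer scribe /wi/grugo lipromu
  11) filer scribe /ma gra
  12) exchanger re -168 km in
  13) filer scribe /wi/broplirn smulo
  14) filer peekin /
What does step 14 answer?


> filer carve p→/wi
:: ok
> filer scribe p→/wi/grugo c→dawo
:: created
> filer strike p→/wi
:: ToolError: not empty
> filer scribe p→/kola c→jodrer_ur
:: created
> filer scribe p→/stiple c→grucaband
:: created
> filer recite p→/stiple
:: grucaband
> exchanger re v→-43/5 u_from→m u_to→ft
:: -10750/381
> exchanger re v→5987 u_from→s u_to→day
:: 5987/86400
> exchanger re v→8543 u_from→g u_to→lb
:: 854300000/45359237
> filer scribe p→/wi/grugo c→lipromu
:: overwrote
> filer scribe p→/ma c→gra
:: created
> exchanger re v→-168 u_from→km u_to→in
:: -840000000/127
> filer scribe p→/wi/broplirn c→smulo
:: created
> filer peekin p→/
:: [kola, ma, stiple, wi/]

Answer: [kola, ma, stiple, wi/]


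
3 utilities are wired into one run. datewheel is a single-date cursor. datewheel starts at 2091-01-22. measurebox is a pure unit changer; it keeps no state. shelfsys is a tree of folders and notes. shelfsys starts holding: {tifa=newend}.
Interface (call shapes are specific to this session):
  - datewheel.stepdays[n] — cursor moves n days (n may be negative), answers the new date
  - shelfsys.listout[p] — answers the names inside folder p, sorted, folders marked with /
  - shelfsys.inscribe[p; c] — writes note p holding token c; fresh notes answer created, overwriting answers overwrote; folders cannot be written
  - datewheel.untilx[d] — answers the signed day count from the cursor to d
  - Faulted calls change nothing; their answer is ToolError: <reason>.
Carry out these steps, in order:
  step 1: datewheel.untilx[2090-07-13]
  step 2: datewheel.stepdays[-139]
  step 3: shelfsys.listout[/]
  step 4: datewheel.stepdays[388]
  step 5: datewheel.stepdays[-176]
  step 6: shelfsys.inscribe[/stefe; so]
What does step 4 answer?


Answer: 2091-09-28

Derivation:
// untilx(2090-07-13) : -193
// stepdays(-139) : 2090-09-05
// listout(/) : [tifa]
// stepdays(388) : 2091-09-28
// stepdays(-176) : 2091-04-05
// inscribe(/stefe, so) : created


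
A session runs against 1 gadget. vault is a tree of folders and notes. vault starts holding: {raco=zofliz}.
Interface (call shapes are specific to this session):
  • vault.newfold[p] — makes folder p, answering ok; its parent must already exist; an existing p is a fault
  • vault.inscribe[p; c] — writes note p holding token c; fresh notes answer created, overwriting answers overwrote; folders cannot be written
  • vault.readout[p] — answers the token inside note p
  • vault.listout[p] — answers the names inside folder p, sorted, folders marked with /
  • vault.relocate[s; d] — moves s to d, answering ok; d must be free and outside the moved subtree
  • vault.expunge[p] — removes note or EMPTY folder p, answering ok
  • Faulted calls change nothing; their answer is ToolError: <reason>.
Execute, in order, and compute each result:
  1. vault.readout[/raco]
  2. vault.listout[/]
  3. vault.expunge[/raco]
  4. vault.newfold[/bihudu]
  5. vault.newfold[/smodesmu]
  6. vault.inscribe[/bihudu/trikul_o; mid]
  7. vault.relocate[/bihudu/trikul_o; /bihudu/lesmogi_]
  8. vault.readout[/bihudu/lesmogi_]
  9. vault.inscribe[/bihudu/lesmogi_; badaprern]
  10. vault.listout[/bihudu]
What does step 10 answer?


Answer: [lesmogi_]

Derivation:
Now I run readout(p: /raco), which returns zofliz.
I try listout(p: /), → [raco].
I invoke expunge(p: /raco), yielding ok.
Now I run newfold(p: /bihudu), → ok.
Invoking newfold(p: /smodesmu), and see ok.
I run inscribe(p: /bihudu/trikul_o, c: mid), which returns created.
Invoking relocate(s: /bihudu/trikul_o, d: /bihudu/lesmogi_), giving ok.
Then readout(p: /bihudu/lesmogi_), — result: mid.
Now I run inscribe(p: /bihudu/lesmogi_, c: badaprern), — result: overwrote.
Then listout(p: /bihudu), giving [lesmogi_].


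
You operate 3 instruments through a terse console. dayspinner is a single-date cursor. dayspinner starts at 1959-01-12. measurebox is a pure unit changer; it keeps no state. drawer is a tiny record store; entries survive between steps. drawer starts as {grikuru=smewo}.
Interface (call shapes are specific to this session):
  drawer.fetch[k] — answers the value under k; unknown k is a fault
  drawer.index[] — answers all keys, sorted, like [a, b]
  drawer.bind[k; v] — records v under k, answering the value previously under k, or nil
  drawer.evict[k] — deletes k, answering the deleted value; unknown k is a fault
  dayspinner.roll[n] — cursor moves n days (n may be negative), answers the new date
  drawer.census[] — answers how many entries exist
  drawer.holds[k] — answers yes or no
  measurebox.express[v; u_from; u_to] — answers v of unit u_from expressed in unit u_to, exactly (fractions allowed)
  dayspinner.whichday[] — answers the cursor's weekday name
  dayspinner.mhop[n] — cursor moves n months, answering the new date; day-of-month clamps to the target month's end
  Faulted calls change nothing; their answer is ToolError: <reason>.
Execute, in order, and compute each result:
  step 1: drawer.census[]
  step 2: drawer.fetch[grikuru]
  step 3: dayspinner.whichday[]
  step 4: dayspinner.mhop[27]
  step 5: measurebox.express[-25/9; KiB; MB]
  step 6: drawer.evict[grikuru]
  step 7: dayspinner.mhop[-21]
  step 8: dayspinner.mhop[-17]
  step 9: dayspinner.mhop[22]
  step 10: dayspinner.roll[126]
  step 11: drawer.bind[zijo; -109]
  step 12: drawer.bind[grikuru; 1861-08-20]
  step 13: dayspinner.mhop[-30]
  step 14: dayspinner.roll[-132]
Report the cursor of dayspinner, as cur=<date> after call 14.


Answer: cur=1957-06-06

Derivation:
;; census() : 1
;; fetch(k→grikuru) : smewo
;; whichday() : Monday
;; mhop(n→27) : 1961-04-12
;; express(v→-25/9, u_from→KiB, u_to→MB) : -16/5625
;; evict(k→grikuru) : smewo
;; mhop(n→-21) : 1959-07-12
;; mhop(n→-17) : 1958-02-12
;; mhop(n→22) : 1959-12-12
;; roll(n→126) : 1960-04-16
;; bind(k→zijo, v→-109) : nil
;; bind(k→grikuru, v→1861-08-20) : nil
;; mhop(n→-30) : 1957-10-16
;; roll(n→-132) : 1957-06-06


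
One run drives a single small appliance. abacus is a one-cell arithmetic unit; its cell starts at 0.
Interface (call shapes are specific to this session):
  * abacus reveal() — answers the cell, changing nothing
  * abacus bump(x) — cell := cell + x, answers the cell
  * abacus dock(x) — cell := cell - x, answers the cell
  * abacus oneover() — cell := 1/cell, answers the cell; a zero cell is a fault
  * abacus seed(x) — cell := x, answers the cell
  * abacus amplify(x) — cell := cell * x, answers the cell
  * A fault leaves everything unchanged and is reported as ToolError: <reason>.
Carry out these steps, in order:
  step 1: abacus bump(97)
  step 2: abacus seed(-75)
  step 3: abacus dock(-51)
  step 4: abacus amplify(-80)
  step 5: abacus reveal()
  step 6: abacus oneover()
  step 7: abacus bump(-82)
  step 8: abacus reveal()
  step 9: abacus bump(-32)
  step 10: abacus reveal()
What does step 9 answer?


$ abacus bump x='97'
[out] 97
$ abacus seed x='-75'
[out] -75
$ abacus dock x='-51'
[out] -24
$ abacus amplify x='-80'
[out] 1920
$ abacus reveal
[out] 1920
$ abacus oneover
[out] 1/1920
$ abacus bump x='-82'
[out] -157439/1920
$ abacus reveal
[out] -157439/1920
$ abacus bump x='-32'
[out] -218879/1920
$ abacus reveal
[out] -218879/1920

Answer: -218879/1920


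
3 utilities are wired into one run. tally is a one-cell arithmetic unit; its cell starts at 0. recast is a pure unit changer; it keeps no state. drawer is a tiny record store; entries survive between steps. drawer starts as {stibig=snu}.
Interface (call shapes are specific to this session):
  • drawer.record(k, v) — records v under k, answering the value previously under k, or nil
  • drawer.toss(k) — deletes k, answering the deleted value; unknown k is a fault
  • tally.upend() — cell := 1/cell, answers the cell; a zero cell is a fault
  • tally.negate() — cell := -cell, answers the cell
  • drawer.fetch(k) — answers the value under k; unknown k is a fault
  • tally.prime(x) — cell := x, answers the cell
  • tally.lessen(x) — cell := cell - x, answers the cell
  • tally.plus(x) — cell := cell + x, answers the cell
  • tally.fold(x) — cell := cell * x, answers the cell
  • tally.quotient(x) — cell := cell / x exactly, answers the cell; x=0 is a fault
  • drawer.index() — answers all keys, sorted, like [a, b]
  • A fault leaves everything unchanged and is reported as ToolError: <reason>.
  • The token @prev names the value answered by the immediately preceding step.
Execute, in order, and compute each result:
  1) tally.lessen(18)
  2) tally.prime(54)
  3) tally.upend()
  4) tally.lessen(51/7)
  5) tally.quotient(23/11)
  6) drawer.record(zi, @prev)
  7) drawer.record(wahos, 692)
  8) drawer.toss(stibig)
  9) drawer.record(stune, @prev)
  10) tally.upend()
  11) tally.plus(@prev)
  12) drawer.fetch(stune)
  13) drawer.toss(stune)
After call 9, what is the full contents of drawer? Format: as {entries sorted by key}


Answer: {stune=snu, wahos=692, zi=-30217/8694}

Derivation:
-> tally.lessen(18)
<- -18
-> tally.prime(54)
<- 54
-> tally.upend()
<- 1/54
-> tally.lessen(51/7)
<- -2747/378
-> tally.quotient(23/11)
<- -30217/8694
-> drawer.record(zi, @prev)
<- nil
-> drawer.record(wahos, 692)
<- nil
-> drawer.toss(stibig)
<- snu
-> drawer.record(stune, @prev)
<- nil
-> tally.upend()
<- -8694/30217
-> tally.plus(@prev)
<- -17388/30217
-> drawer.fetch(stune)
<- snu
-> drawer.toss(stune)
<- snu


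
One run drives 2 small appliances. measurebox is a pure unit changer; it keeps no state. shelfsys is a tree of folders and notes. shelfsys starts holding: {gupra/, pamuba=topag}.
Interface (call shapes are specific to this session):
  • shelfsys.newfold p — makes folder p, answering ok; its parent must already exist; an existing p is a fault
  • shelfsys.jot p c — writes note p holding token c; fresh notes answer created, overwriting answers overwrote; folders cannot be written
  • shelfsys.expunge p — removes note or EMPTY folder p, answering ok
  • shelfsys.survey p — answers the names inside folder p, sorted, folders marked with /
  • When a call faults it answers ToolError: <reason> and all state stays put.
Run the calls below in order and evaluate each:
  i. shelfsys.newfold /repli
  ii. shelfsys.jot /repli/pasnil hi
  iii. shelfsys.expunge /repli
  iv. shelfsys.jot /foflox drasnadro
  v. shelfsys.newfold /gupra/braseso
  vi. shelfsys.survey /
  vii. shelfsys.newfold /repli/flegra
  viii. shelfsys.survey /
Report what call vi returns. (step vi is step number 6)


Answer: [foflox, gupra/, pamuba, repli/]

Derivation:
~$ newfold p: /repli
[out] ok
~$ jot p: /repli/pasnil c: hi
[out] created
~$ expunge p: /repli
[out] ToolError: not empty
~$ jot p: /foflox c: drasnadro
[out] created
~$ newfold p: /gupra/braseso
[out] ok
~$ survey p: /
[out] [foflox, gupra/, pamuba, repli/]
~$ newfold p: /repli/flegra
[out] ok
~$ survey p: /
[out] [foflox, gupra/, pamuba, repli/]


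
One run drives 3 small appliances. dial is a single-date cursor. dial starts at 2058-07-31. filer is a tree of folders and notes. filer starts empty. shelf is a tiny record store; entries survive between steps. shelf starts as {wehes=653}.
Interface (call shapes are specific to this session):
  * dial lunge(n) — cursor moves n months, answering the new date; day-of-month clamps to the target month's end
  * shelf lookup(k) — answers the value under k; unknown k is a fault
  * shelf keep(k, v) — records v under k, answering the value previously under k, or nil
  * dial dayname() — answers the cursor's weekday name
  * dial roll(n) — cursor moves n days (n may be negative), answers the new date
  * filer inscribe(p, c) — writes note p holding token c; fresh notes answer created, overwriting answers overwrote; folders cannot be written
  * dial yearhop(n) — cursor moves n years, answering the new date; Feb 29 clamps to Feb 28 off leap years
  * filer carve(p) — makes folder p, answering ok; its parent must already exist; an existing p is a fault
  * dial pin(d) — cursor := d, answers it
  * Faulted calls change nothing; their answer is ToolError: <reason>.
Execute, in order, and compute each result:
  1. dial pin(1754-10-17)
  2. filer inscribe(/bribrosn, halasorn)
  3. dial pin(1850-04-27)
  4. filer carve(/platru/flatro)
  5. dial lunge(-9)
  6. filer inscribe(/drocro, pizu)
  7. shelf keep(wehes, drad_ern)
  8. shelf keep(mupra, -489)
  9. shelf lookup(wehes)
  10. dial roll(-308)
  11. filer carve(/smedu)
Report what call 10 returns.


Answer: 1848-09-22

Derivation:
Step: dial pin[d=1754-10-17]
Result: 1754-10-17
Step: filer inscribe[p=/bribrosn; c=halasorn]
Result: created
Step: dial pin[d=1850-04-27]
Result: 1850-04-27
Step: filer carve[p=/platru/flatro]
Result: ToolError: no parent
Step: dial lunge[n=-9]
Result: 1849-07-27
Step: filer inscribe[p=/drocro; c=pizu]
Result: created
Step: shelf keep[k=wehes; v=drad_ern]
Result: 653
Step: shelf keep[k=mupra; v=-489]
Result: nil
Step: shelf lookup[k=wehes]
Result: drad_ern
Step: dial roll[n=-308]
Result: 1848-09-22
Step: filer carve[p=/smedu]
Result: ok
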